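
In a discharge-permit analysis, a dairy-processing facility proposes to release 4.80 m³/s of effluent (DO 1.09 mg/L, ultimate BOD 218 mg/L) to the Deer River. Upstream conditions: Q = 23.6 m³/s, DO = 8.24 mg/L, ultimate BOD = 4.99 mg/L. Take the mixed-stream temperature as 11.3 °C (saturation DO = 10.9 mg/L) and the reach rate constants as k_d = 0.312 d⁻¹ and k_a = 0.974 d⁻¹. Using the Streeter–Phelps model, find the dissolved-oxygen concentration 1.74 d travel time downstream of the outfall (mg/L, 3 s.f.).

Mixed DO = (23.6×8.24 + 4.80×1.09)/(23.6+4.80) = 199.7/28.40 = 7.032 mg/L.
Mixed L₀ = (23.6×4.99 + 4.80×218)/(28.40) = 1164/28.40 = 40.99 mg/L.
Initial deficit D₀ = C_s − DO₀ = 10.9 − 7.032 = 3.868 mg/L.
D(1.74) = [0.312×40.99/(0.974−0.312)](e^(−0.312×1.74) − e^(−0.974×1.74)) + 3.868 e^(−0.974×1.74)
= 19.32 × (0.5811 − 0.1836) + 3.868 × 0.1836 = 8.388 mg/L.
DO = 10.9 − 8.388 = 2.512 mg/L.

DO ≈ 2.51 mg/L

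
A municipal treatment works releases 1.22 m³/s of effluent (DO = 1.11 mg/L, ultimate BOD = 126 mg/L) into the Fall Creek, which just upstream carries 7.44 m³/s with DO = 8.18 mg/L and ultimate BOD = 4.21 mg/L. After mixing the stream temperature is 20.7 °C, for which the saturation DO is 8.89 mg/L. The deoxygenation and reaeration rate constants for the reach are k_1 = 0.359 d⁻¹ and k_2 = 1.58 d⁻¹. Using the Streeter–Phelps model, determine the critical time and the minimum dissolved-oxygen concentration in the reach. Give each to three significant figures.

t_c ≈ 0.954 d; minimum DO ≈ 5.44 mg/L

Mixed DO = (7.44×8.18 + 1.22×1.11)/(7.44+1.22) = 62.21/8.660 = 7.184 mg/L.
Mixed L₀ = (7.44×4.21 + 1.22×126)/(8.660) = 185.0/8.660 = 21.37 mg/L.
Initial deficit D₀ = C_s − DO₀ = 8.89 − 7.184 = 1.706 mg/L.
t_c = (1/1.221) ln[(1.58/0.359)(1 − 1.706×1.221/(0.359×21.37))] = 0.8190 × ln(3.206) = 0.9542 d.
D_c = (0.359/1.58) × 21.37 × e^(−0.359×0.9542) = 0.2272 × 21.37 × 0.7100 = 3.447 mg/L.
Minimum DO = 8.89 − 3.447 = 5.443 mg/L.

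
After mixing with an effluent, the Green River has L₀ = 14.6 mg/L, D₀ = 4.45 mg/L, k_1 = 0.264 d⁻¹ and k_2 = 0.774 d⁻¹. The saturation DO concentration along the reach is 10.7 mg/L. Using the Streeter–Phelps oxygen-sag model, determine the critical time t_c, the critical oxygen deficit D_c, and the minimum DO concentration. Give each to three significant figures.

t_c ≈ 0.367 d; D_c ≈ 4.52 mg/L; min DO ≈ 6.18 mg/L

t_c = [1/(k_2−k_1)] ln[(k_2/k_1)(1 − D₀(k_2−k_1)/(k_1 L₀))]
= [1/(0.774−0.264)] ln[(0.774/0.264)(1 − 4.45×0.5100/(0.264×14.6))]
= (1/0.5100) ln[2.932 × 0.4112] = 1.961 × ln(1.206) = 1.961 × 0.1869 = 0.3665 d.
L(t_c) = L₀ e^(−k_1 t_c) = 14.6 × 0.9078 = 13.25 mg/L, and at the critical point k_2 D_c = k_1 L, so D_c = (0.264/0.774) × 13.25 = 4.521 mg/L.
Minimum DO = C_s − D_c = 10.7 − 4.521 = 6.179 mg/L.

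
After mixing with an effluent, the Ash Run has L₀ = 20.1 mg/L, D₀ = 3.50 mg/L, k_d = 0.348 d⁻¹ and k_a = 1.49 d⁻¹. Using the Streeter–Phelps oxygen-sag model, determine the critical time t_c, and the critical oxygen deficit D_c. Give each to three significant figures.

At the critical point dD/dt = 0, so k_d L₀ e^(−k_d t) = k_a D. Substituting D(t) from the Streeter–Phelps equation and solving for t gives
t_c = ln[(k_a/k_d)(1 − D₀(k_a−k_d)/(k_d L₀))] / (k_a−k_d).
Here k_a−k_d = 1.142 d⁻¹ and 1 − D₀(k_a−k_d)/(k_d L₀) = 1 − 3.50×1.142/(0.348×20.1) = 0.4286, so
t_c = ln(4.282 × 0.4286) / 1.142 = 0.6070 / 1.142 = 0.5316 d.
L(t_c) = L₀ e^(−k_d t_c) = 20.1 × 0.8311 = 16.71 mg/L, and at the critical point k_a D_c = k_d L, so D_c = (0.348/1.49) × 16.71 = 3.902 mg/L.

t_c ≈ 0.532 d; D_c ≈ 3.90 mg/L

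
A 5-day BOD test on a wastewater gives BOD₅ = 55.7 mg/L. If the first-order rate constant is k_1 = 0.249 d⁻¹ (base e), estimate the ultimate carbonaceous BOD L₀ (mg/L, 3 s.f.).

BOD₅ = L₀(1 − e^(−5k_1)) ⇒ L₀ = BOD₅ / (1 − e^(−5×0.249))
= 55.7 / (1 − 0.2879) = 55.7 / 0.7121 = 78.22 mg/L.

L₀ ≈ 78.2 mg/L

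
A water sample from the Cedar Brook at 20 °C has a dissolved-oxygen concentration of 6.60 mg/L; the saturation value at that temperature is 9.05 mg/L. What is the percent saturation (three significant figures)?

72.9 % saturation

% saturation = C/C_s × 100 = 6.60/9.05 × 100 = 72.9 %.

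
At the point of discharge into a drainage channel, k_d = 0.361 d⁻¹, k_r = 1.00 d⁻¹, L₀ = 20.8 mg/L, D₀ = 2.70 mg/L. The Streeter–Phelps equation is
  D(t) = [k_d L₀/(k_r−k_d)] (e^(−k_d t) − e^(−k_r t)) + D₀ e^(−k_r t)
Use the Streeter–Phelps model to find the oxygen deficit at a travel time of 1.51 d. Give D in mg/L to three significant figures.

k_d L₀/(k_r−k_d) = 0.361×20.8/(1.00−0.361) = 7.509/0.6390 = 11.75 mg/L.
e^(−k_d t) = e^(−0.361×1.510) = 0.5798; e^(−k_r t) = e^(−1.00×1.510) = 0.2209.
D = 11.75 × (0.5798 − 0.2209) + 2.70 × 0.2209 = 4.217 + 0.5965 = 4.813 mg/L.

D ≈ 4.81 mg/L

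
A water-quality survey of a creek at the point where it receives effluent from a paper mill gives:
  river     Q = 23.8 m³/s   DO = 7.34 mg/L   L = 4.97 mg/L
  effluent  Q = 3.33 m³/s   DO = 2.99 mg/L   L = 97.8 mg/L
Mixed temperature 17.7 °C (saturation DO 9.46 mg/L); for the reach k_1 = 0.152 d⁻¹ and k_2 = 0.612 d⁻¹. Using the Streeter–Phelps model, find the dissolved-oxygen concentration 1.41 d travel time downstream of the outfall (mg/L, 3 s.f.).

Mixed DO = (23.8×7.34 + 3.33×2.99)/(23.8+3.33) = 184.6/27.13 = 6.806 mg/L.
Mixed L₀ = (23.8×4.97 + 3.33×97.8)/(27.13) = 444.0/27.13 = 16.36 mg/L.
Initial deficit D₀ = C_s − DO₀ = 9.46 − 6.806 = 2.654 mg/L.
D(1.41) = [0.152×16.36/(0.612−0.152)](e^(−0.152×1.41) − e^(−0.612×1.41)) + 2.654 e^(−0.612×1.41)
= 5.407 × (0.8071 − 0.4219) + 2.654 × 0.4219 = 3.202 mg/L.
DO = 9.46 − 3.202 = 6.258 mg/L.

DO ≈ 6.26 mg/L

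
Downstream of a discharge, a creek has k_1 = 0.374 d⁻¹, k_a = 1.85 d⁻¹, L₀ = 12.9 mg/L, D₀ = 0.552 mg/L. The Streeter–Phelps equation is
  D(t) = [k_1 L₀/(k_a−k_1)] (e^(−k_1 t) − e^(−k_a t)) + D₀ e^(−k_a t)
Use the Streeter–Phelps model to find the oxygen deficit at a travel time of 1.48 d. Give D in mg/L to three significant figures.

k_1 L₀/(k_a−k_1) = 0.374×12.9/(1.85−0.374) = 4.825/1.476 = 3.269 mg/L.
e^(−k_1 t) = e^(−0.374×1.480) = 0.5749; e^(−k_a t) = e^(−1.85×1.480) = 0.06470.
D = 3.269 × (0.5749 − 0.06470) + 0.552 × 0.06470 = 1.668 + 0.03571 = 1.703 mg/L.

D ≈ 1.70 mg/L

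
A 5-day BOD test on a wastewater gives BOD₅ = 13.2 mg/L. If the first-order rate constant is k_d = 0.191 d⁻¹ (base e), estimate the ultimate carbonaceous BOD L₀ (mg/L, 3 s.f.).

L₀ ≈ 21.5 mg/L

BOD₅ = L₀(1 − e^(−5k_d)) ⇒ L₀ = BOD₅ / (1 − e^(−5×0.191))
= 13.2 / (1 − 0.3848) = 13.2 / 0.6152 = 21.46 mg/L.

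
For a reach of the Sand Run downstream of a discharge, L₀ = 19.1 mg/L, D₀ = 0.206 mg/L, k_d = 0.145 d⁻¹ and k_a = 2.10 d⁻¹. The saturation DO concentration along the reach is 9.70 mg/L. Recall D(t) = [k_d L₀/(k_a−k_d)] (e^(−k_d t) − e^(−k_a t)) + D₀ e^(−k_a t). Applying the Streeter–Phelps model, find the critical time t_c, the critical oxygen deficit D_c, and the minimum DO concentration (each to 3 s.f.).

t_c ≈ 1.29 d; D_c ≈ 1.09 mg/L; min DO ≈ 8.61 mg/L

t_c = [1/(k_a−k_d)] ln[(k_a/k_d)(1 − D₀(k_a−k_d)/(k_d L₀))]
= [1/(2.10−0.145)] ln[(2.10/0.145)(1 − 0.206×1.955/(0.145×19.1))]
= (1/1.955) ln[14.48 × 0.8546] = 0.5115 × ln(12.38) = 0.5115 × 2.516 = 1.287 d.
D_c = (k_d/k_a) L₀ e^(−k_d t_c) = (0.145/2.10) × 19.1 × e^(−0.145×1.287) = 0.06905 × 19.1 × 0.8298 = 1.094 mg/L.
Minimum DO = C_s − D_c = 9.70 − 1.094 = 8.606 mg/L.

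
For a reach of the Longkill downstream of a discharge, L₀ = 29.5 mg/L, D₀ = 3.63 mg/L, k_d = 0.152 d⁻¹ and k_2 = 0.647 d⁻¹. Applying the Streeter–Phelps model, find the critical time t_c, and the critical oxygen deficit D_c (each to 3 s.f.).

t_c = [1/(k_2−k_d)] ln[(k_2/k_d)(1 − D₀(k_2−k_d)/(k_d L₀))]
= [1/(0.647−0.152)] ln[(0.647/0.152)(1 − 3.63×0.4950/(0.152×29.5))]
= (1/0.4950) ln[4.257 × 0.5993] = 2.020 × ln(2.551) = 2.020 × 0.9364 = 1.892 d.
D_c = (k_d/k_2) L₀ e^(−k_d t_c) = (0.152/0.647) × 29.5 × e^(−0.152×1.892) = 0.2349 × 29.5 × 0.7501 = 5.199 mg/L.

t_c ≈ 1.89 d; D_c ≈ 5.20 mg/L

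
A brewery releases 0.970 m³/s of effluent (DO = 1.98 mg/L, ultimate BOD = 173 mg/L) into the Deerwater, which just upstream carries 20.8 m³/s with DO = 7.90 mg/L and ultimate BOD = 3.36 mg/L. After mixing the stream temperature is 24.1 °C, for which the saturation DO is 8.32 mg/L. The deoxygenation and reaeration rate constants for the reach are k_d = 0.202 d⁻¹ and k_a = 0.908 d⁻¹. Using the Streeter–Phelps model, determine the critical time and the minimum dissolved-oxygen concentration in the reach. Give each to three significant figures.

Mixed DO = (20.8×7.90 + 0.970×1.98)/(20.8+0.970) = 166.2/21.77 = 7.636 mg/L.
Mixed L₀ = (20.8×3.36 + 0.970×173)/(21.77) = 237.7/21.77 = 10.92 mg/L.
Initial deficit D₀ = C_s − DO₀ = 8.32 − 7.636 = 0.6838 mg/L.
t_c = (1/0.7060) ln[(0.908/0.202)(1 − 0.6838×0.7060/(0.202×10.92))] = 1.416 × ln(3.511) = 1.779 d.
D_c = (0.202/0.908) × 10.92 × e^(−0.202×1.779) = 0.2225 × 10.92 × 0.6981 = 1.696 mg/L.
Minimum DO = 8.32 − 1.696 = 6.624 mg/L.

t_c ≈ 1.78 d; minimum DO ≈ 6.62 mg/L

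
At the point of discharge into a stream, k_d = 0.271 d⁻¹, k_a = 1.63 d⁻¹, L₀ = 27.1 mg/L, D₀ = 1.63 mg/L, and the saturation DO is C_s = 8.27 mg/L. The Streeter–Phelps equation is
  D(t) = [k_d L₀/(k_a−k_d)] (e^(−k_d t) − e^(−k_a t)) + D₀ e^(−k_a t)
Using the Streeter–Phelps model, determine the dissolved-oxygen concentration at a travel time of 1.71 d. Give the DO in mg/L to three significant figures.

k_d L₀/(k_a−k_d) = 0.271×27.1/(1.63−0.271) = 7.344/1.359 = 5.404 mg/L.
e^(−k_d t) = e^(−0.271×1.710) = 0.6291; e^(−k_a t) = e^(−1.63×1.710) = 0.06159.
D = 5.404 × (0.6291 − 0.06159) + 1.63 × 0.06159 = 3.067 + 0.1004 = 3.167 mg/L.
DO = C_s − D = 8.27 − 3.167 = 5.103 mg/L.

DO ≈ 5.10 mg/L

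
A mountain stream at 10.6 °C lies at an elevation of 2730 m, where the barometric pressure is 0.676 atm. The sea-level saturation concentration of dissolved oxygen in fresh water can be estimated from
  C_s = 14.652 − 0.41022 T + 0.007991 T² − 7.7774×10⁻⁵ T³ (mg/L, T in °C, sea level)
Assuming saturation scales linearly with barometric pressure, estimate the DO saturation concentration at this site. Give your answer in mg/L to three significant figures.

C_s ≈ 7.51 mg/L

At sea level: C_s = 14.652 − 0.41022×10.6 + 0.007991×10.6² − 7.7774×10⁻⁵×10.6³ = 11.11 mg/L.
Pressure correction: C_s' = 11.11 × 0.676 = 7.510 mg/L.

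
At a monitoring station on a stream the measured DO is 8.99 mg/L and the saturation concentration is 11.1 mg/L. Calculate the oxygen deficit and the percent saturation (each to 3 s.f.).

D = C_s − C = 11.1 − 8.99 = 2.11 mg/L.
% saturation = 8.99/11.1 × 100 = 81.0 %.

D ≈ 2.11 mg/L; 81.0 % saturation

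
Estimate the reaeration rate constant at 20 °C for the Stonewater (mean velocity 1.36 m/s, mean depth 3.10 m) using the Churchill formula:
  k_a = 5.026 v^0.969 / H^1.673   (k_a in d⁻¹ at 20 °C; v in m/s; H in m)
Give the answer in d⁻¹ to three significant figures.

k_a = 5.026 × 1.36^0.969 / 3.10^1.673 = 5.026 × 1.347 / 6.638 = 1.020 d⁻¹.

k_a ≈ 1.02 d⁻¹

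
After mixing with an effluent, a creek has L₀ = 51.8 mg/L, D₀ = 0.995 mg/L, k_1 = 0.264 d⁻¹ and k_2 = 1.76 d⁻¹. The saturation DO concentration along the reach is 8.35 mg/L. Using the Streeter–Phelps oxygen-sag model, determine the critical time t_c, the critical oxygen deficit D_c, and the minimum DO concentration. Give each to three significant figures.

t_c = [1/(k_2−k_1)] ln[(k_2/k_1)(1 − D₀(k_2−k_1)/(k_1 L₀))]
= [1/(1.76−0.264)] ln[(1.76/0.264)(1 − 0.995×1.496/(0.264×51.8))]
= (1/1.496) ln[6.667 × 0.8912] = 0.6684 × ln(5.941) = 0.6684 × 1.782 = 1.191 d.
D_c = (k_1/k_2) L₀ e^(−k_1 t_c) = (0.264/1.76) × 51.8 × e^(−0.264×1.191) = 0.1500 × 51.8 × 0.7302 = 5.674 mg/L.
Minimum DO = C_s − D_c = 8.35 − 5.674 = 2.676 mg/L.

t_c ≈ 1.19 d; D_c ≈ 5.67 mg/L; min DO ≈ 2.68 mg/L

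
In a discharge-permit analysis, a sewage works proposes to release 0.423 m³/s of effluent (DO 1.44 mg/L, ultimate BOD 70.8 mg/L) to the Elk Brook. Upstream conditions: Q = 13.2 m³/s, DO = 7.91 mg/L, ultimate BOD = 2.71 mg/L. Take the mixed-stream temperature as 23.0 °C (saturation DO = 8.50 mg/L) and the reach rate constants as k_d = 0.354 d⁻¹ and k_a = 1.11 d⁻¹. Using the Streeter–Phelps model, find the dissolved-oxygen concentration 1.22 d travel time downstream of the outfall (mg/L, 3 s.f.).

DO ≈ 7.41 mg/L

Mixed DO = (13.2×7.91 + 0.423×1.44)/(13.2+0.423) = 105.0/13.62 = 7.709 mg/L.
Mixed L₀ = (13.2×2.71 + 0.423×70.8)/(13.62) = 65.72/13.62 = 4.824 mg/L.
Initial deficit D₀ = C_s − DO₀ = 8.50 − 7.709 = 0.7909 mg/L.
D(1.22) = [0.354×4.824/(1.11−0.354)](e^(−0.354×1.22) − e^(−1.11×1.22)) + 0.7909 e^(−1.11×1.22)
= 2.259 × (0.6493 − 0.2582) + 0.7909 × 0.2582 = 1.088 mg/L.
DO = 8.50 − 1.088 = 7.412 mg/L.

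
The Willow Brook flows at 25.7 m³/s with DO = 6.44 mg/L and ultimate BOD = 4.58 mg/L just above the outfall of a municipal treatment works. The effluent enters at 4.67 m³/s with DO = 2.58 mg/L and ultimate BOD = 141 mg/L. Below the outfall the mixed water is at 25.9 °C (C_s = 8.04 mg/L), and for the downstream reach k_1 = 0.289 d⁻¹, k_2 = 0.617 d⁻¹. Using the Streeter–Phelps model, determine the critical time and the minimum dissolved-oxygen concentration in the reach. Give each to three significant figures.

Mixed DO = (25.7×6.44 + 4.67×2.58)/(25.7+4.67) = 177.6/30.37 = 5.846 mg/L.
Mixed L₀ = (25.7×4.58 + 4.67×141)/(30.37) = 776.2/30.37 = 25.56 mg/L.
Initial deficit D₀ = C_s − DO₀ = 8.04 − 5.846 = 2.194 mg/L.
t_c = (1/0.3280) ln[(0.617/0.289)(1 − 2.194×0.3280/(0.289×25.56))] = 3.049 × ln(1.927) = 2.000 d.
D_c = (0.289/0.617) × 25.56 × e^(−0.289×2.000) = 0.4684 × 25.56 × 0.5610 = 6.716 mg/L.
Minimum DO = 8.04 − 6.716 = 1.324 mg/L.

t_c ≈ 2.00 d; minimum DO ≈ 1.32 mg/L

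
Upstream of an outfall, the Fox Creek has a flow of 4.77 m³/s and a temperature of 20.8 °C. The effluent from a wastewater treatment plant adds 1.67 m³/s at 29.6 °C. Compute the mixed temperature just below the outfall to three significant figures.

23.1 °C

Flow-weighted mixing: C = (Q_r C_r + Q_w C_w)/(Q_r + Q_w)
= (4.77×20.8 + 1.67×29.6)/(4.77 + 1.67) = 148.6/6.440 = 23.08 °C.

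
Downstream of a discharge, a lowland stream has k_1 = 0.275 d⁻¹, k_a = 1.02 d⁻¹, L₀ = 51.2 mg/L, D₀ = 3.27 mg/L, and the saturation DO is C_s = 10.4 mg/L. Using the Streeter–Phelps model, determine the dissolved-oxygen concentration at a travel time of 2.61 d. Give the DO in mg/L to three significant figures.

DO ≈ 2.27 mg/L

k_1 L₀/(k_a−k_1) = 0.275×51.2/(1.02−0.275) = 14.08/0.7450 = 18.90 mg/L.
e^(−k_1 t) = e^(−0.275×2.610) = 0.4878; e^(−k_a t) = e^(−1.02×2.610) = 0.06979.
D = 18.90 × (0.4878 − 0.06979) + 3.27 × 0.06979 = 7.901 + 0.2282 = 8.129 mg/L.
DO = C_s − D = 10.4 − 8.129 = 2.271 mg/L.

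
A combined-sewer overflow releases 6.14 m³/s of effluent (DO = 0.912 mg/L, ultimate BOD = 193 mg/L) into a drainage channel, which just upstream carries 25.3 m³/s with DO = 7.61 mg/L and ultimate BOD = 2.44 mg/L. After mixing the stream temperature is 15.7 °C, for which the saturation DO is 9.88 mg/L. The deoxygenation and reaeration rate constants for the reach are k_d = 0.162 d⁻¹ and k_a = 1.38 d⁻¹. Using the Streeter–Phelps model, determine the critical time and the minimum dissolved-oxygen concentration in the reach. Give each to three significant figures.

t_c ≈ 0.827 d; minimum DO ≈ 5.81 mg/L

Mixed DO = (25.3×7.61 + 6.14×0.912)/(25.3+6.14) = 198.1/31.44 = 6.302 mg/L.
Mixed L₀ = (25.3×2.44 + 6.14×193)/(31.44) = 1247/31.44 = 39.65 mg/L.
Initial deficit D₀ = C_s − DO₀ = 9.88 − 6.302 = 3.578 mg/L.
t_c = (1/1.218) ln[(1.38/0.162)(1 − 3.578×1.218/(0.162×39.65))] = 0.8210 × ln(2.740) = 0.8274 d.
D_c = (0.162/1.38) × 39.65 × e^(−0.162×0.8274) = 0.1174 × 39.65 × 0.8746 = 4.071 mg/L.
Minimum DO = 9.88 − 4.071 = 5.809 mg/L.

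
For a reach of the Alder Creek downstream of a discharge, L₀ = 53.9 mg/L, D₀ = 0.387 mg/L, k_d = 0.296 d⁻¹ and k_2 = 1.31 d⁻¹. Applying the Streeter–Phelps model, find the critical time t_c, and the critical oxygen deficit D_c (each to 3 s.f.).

t_c ≈ 1.44 d; D_c ≈ 7.95 mg/L

With k_2/k_d = 4.426 and 1 − D₀(k_2−k_d)/(k_d L₀) = 0.9754,
t_c = ln(4.426 × 0.9754) / (1.31 − 0.296) = ln(4.317) / 1.014 = 1.463/1.014 = 1.442 d.
L(t_c) = L₀ e^(−k_d t_c) = 53.9 × 0.6525 = 35.17 mg/L, and at the critical point k_2 D_c = k_d L, so D_c = (0.296/1.31) × 35.17 = 7.947 mg/L.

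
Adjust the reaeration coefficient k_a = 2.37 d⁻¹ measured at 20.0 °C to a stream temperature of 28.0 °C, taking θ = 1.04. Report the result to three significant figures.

k_a(T₂) = k_a(T₁) · θ^(T₂−T₁) = 2.37 × 1.04^(28.0−20.0)
= 2.37 × 1.04^8.00 = 2.37 × 1.369 = 3.244 d⁻¹.

k_a ≈ 3.24 d⁻¹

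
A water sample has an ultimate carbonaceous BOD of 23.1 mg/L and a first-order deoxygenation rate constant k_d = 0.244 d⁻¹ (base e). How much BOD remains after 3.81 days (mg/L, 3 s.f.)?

L ≈ 9.12 mg/L

L_t = L₀ e^(−k_d t) = 23.1 × e^(−0.244×3.81) = 23.1 × 0.3947 = 9.117 mg/L.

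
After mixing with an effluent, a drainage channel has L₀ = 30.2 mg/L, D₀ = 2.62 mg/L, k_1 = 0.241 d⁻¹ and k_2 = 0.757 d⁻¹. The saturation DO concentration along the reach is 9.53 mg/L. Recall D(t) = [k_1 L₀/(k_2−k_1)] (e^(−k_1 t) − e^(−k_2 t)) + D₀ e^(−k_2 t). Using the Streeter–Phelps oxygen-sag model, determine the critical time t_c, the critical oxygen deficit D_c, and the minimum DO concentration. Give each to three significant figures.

t_c ≈ 1.82 d; D_c ≈ 6.20 mg/L; min DO ≈ 3.33 mg/L

At the critical point dD/dt = 0, so k_1 L₀ e^(−k_1 t) = k_2 D. Substituting D(t) from the Streeter–Phelps equation and solving for t gives
t_c = ln[(k_2/k_1)(1 − D₀(k_2−k_1)/(k_1 L₀))] / (k_2−k_1).
Here k_2−k_1 = 0.5160 d⁻¹ and 1 − D₀(k_2−k_1)/(k_1 L₀) = 1 − 2.62×0.5160/(0.241×30.2) = 0.8143, so
t_c = ln(3.141 × 0.8143) / 0.5160 = 0.9391 / 0.5160 = 1.820 d.
L(t_c) = L₀ e^(−k_1 t_c) = 30.2 × 0.6449 = 19.48 mg/L, and at the critical point k_2 D_c = k_1 L, so D_c = (0.241/0.757) × 19.48 = 6.201 mg/L.
Minimum DO = C_s − D_c = 9.53 − 6.201 = 3.329 mg/L.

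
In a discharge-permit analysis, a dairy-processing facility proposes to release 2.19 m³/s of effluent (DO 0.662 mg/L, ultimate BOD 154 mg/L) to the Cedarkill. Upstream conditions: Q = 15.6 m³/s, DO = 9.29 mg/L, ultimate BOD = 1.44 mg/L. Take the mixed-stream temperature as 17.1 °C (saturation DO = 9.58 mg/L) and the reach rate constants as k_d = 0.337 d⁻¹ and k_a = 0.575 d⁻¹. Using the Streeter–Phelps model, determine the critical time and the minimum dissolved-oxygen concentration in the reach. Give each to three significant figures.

Mixed DO = (15.6×9.29 + 2.19×0.662)/(15.6+2.19) = 146.4/17.79 = 8.228 mg/L.
Mixed L₀ = (15.6×1.44 + 2.19×154)/(17.79) = 359.7/17.79 = 20.22 mg/L.
Initial deficit D₀ = C_s − DO₀ = 9.58 − 8.228 = 1.352 mg/L.
t_c = (1/0.2380) ln[(0.575/0.337)(1 − 1.352×0.2380/(0.337×20.22))] = 4.202 × ln(1.626) = 2.042 d.
D_c = (0.337/0.575) × 20.22 × e^(−0.337×2.042) = 0.5861 × 20.22 × 0.5026 = 5.956 mg/L.
Minimum DO = 9.58 − 5.956 = 3.624 mg/L.

t_c ≈ 2.04 d; minimum DO ≈ 3.62 mg/L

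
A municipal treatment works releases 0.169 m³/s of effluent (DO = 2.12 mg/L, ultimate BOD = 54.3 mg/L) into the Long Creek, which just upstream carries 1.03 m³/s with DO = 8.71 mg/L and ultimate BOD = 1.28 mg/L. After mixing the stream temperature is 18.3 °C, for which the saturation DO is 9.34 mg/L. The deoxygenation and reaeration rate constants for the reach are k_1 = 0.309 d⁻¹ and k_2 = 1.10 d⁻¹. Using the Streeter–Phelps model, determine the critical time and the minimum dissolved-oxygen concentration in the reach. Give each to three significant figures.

t_c ≈ 0.836 d; minimum DO ≈ 7.44 mg/L

Mixed DO = (1.03×8.71 + 0.169×2.12)/(1.03+0.169) = 9.330/1.199 = 7.781 mg/L.
Mixed L₀ = (1.03×1.28 + 0.169×54.3)/(1.199) = 10.50/1.199 = 8.753 mg/L.
Initial deficit D₀ = C_s − DO₀ = 9.34 − 7.781 = 1.559 mg/L.
t_c = (1/0.7910) ln[(1.10/0.309)(1 − 1.559×0.7910/(0.309×8.753))] = 1.264 × ln(1.937) = 0.8358 d.
D_c = (0.309/1.10) × 8.753 × e^(−0.309×0.8358) = 0.2809 × 8.753 × 0.7724 = 1.899 mg/L.
Minimum DO = 9.34 − 1.899 = 7.441 mg/L.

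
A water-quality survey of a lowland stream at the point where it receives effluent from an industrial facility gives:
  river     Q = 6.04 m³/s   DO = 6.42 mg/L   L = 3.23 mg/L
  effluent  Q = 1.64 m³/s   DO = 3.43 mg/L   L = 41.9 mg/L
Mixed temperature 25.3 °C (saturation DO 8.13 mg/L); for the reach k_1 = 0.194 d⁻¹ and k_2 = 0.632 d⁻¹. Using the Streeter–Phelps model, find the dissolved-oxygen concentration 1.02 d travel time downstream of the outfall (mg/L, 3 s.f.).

Mixed DO = (6.04×6.42 + 1.64×3.43)/(6.04+1.64) = 44.40/7.680 = 5.782 mg/L.
Mixed L₀ = (6.04×3.23 + 1.64×41.9)/(7.680) = 88.23/7.680 = 11.49 mg/L.
Initial deficit D₀ = C_s − DO₀ = 8.13 − 5.782 = 2.348 mg/L.
D(1.02) = [0.194×11.49/(0.632−0.194)](e^(−0.194×1.02) − e^(−0.632×1.02)) + 2.348 e^(−0.632×1.02)
= 5.088 × (0.8205 − 0.5249) + 2.348 × 0.5249 = 2.737 mg/L.
DO = 8.13 − 2.737 = 5.393 mg/L.

DO ≈ 5.39 mg/L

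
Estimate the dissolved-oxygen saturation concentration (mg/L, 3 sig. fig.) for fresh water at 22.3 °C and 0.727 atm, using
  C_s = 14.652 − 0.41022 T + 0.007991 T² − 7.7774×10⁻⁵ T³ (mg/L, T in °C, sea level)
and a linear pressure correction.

At sea level: C_s = 14.652 − 0.41022×22.3 + 0.007991×22.3² − 7.7774×10⁻⁵×22.3³ = 8.615 mg/L.
Pressure correction: C_s' = 8.615 × 0.727 = 6.263 mg/L.

C_s ≈ 6.26 mg/L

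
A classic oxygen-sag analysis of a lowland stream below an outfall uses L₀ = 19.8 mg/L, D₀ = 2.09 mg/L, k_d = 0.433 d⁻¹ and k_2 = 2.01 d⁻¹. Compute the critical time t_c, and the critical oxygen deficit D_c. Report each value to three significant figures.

At the critical point dD/dt = 0, so k_d L₀ e^(−k_d t) = k_2 D. Substituting D(t) from the Streeter–Phelps equation and solving for t gives
t_c = ln[(k_2/k_d)(1 − D₀(k_2−k_d)/(k_d L₀))] / (k_2−k_d).
Here k_2−k_d = 1.577 d⁻¹ and 1 − D₀(k_2−k_d)/(k_d L₀) = 1 − 2.09×1.577/(0.433×19.8) = 0.6156, so
t_c = ln(4.642 × 0.6156) / 1.577 = 1.050 / 1.577 = 0.6658 d.
D_c = (k_d/k_2) L₀ e^(−k_d t_c) = (0.433/2.01) × 19.8 × e^(−0.433×0.6658) = 0.2154 × 19.8 × 0.7495 = 3.197 mg/L.

t_c ≈ 0.666 d; D_c ≈ 3.20 mg/L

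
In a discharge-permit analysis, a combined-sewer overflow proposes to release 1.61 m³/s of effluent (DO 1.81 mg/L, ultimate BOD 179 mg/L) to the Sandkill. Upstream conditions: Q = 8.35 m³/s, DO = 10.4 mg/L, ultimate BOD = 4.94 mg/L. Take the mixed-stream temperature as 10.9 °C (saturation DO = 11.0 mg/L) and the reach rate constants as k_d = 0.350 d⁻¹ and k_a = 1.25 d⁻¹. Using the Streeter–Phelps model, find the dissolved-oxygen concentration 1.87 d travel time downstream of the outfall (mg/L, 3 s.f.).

Mixed DO = (8.35×10.4 + 1.61×1.81)/(8.35+1.61) = 89.75/9.960 = 9.011 mg/L.
Mixed L₀ = (8.35×4.94 + 1.61×179)/(9.960) = 329.4/9.960 = 33.08 mg/L.
Initial deficit D₀ = C_s − DO₀ = 11.0 − 9.011 = 1.989 mg/L.
D(1.87) = [0.350×33.08/(1.25−0.350)](e^(−0.350×1.87) − e^(−1.25×1.87)) + 1.989 e^(−1.25×1.87)
= 12.86 × (0.5197 − 0.09657) + 1.989 × 0.09657 = 5.635 mg/L.
DO = 11.0 − 5.635 = 5.365 mg/L.

DO ≈ 5.37 mg/L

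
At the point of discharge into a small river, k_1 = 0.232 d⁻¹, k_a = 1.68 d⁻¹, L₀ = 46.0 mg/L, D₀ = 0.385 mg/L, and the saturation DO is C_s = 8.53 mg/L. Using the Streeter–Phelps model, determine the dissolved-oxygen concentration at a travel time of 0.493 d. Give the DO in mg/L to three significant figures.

k_1 L₀/(k_a−k_1) = 0.232×46.0/(1.68−0.232) = 10.67/1.448 = 7.370 mg/L.
e^(−k_1 t) = e^(−0.232×0.4930) = 0.8919; e^(−k_a t) = e^(−1.68×0.4930) = 0.4368.
D = 7.370 × (0.8919 − 0.4368) + 0.385 × 0.4368 = 3.354 + 0.1682 = 3.522 mg/L.
DO = C_s − D = 8.53 − 3.522 = 5.008 mg/L.

DO ≈ 5.01 mg/L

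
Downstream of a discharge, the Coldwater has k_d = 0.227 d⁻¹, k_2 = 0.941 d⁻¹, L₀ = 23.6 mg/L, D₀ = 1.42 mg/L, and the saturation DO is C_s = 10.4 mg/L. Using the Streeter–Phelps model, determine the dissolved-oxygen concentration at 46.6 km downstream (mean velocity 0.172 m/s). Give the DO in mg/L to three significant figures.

Travel time t = x/v = 46.6 km / (0.172 m/s) = 46600 m / 0.172 m/s = 270900 s = 3.136 d.
k_d L₀/(k_2−k_d) = 0.227×23.6/(0.941−0.227) = 5.357/0.7140 = 7.503 mg/L.
e^(−k_d t) = e^(−0.227×3.136) = 0.4908; e^(−k_2 t) = e^(−0.941×3.136) = 0.05230.
D = 7.503 × (0.4908 − 0.05230) + 1.42 × 0.05230 = 3.290 + 0.07427 = 3.364 mg/L.
DO = C_s − D = 10.4 − 3.364 = 7.036 mg/L.

DO ≈ 7.04 mg/L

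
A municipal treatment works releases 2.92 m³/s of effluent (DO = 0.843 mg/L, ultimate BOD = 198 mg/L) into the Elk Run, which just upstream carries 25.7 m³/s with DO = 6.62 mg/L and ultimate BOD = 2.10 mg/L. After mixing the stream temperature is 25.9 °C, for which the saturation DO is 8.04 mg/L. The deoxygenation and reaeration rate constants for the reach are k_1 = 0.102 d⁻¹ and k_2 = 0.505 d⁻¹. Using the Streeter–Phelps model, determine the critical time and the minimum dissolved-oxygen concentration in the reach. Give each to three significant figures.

t_c ≈ 2.86 d; minimum DO ≈ 4.71 mg/L

Mixed DO = (25.7×6.62 + 2.92×0.843)/(25.7+2.92) = 172.6/28.62 = 6.031 mg/L.
Mixed L₀ = (25.7×2.10 + 2.92×198)/(28.62) = 632.1/28.62 = 22.09 mg/L.
Initial deficit D₀ = C_s − DO₀ = 8.04 − 6.031 = 2.009 mg/L.
t_c = (1/0.4030) ln[(0.505/0.102)(1 − 2.009×0.4030/(0.102×22.09))] = 2.481 × ln(3.171) = 2.864 d.
D_c = (0.102/0.505) × 22.09 × e^(−0.102×2.864) = 0.2020 × 22.09 × 0.7467 = 3.331 mg/L.
Minimum DO = 8.04 − 3.331 = 4.709 mg/L.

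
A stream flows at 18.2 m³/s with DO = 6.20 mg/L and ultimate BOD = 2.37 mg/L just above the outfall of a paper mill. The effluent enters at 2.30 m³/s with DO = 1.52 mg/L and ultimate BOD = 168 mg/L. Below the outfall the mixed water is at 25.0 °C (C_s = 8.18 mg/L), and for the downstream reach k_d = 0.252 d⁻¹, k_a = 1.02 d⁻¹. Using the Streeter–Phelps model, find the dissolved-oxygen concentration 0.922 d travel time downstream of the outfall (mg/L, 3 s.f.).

Mixed DO = (18.2×6.20 + 2.30×1.52)/(18.2+2.30) = 116.3/20.50 = 5.675 mg/L.
Mixed L₀ = (18.2×2.37 + 2.30×168)/(20.50) = 429.5/20.50 = 20.95 mg/L.
Initial deficit D₀ = C_s − DO₀ = 8.18 − 5.675 = 2.505 mg/L.
D(0.922) = [0.252×20.95/(1.02−0.252)](e^(−0.252×0.922) − e^(−1.02×0.922)) + 2.505 e^(−1.02×0.922)
= 6.875 × (0.7927 − 0.3905) + 2.505 × 0.3905 = 3.743 mg/L.
DO = 8.18 − 3.743 = 4.437 mg/L.

DO ≈ 4.44 mg/L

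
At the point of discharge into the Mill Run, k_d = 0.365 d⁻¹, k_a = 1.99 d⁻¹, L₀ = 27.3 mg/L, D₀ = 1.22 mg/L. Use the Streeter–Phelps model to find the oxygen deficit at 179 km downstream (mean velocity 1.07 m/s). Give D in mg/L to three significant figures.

Travel time t = x/v = 179 km / (1.07 m/s) = 179000 m / 1.07 m/s = 167300 s = 1.936 d.
k_d L₀/(k_a−k_d) = 0.365×27.3/(1.99−0.365) = 9.964/1.625 = 6.132 mg/L.
e^(−k_d t) = e^(−0.365×1.936) = 0.4933; e^(−k_a t) = e^(−1.99×1.936) = 0.02121.
D = 6.132 × (0.4933 − 0.02121) + 1.22 × 0.02121 = 2.895 + 0.02588 = 2.920 mg/L.

D ≈ 2.92 mg/L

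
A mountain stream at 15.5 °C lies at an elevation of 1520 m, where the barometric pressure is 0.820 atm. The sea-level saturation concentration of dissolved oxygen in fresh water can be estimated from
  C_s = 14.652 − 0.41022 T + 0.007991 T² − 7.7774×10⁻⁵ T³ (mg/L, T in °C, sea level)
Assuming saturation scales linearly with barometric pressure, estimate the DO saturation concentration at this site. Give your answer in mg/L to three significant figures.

At sea level: C_s = 14.652 − 0.41022×15.5 + 0.007991×15.5² − 7.7774×10⁻⁵×15.5³ = 9.924 mg/L.
Pressure correction: C_s' = 9.924 × 0.820 = 8.138 mg/L.

C_s ≈ 8.14 mg/L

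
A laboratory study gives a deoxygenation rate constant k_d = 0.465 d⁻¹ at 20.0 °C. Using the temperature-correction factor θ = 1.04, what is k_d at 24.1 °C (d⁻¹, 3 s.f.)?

k_d ≈ 0.546 d⁻¹

k_d(T₂) = k_d(T₁) · θ^(T₂−T₁) = 0.465 × 1.04^(24.1−20.0)
= 0.465 × 1.04^4.10 = 0.465 × 1.174 = 0.5461 d⁻¹.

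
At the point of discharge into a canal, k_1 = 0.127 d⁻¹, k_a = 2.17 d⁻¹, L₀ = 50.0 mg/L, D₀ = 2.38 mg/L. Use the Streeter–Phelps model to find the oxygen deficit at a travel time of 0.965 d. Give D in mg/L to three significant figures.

D ≈ 2.66 mg/L

k_1 L₀/(k_a−k_1) = 0.127×50.0/(2.17−0.127) = 6.350/2.043 = 3.108 mg/L.
e^(−k_1 t) = e^(−0.127×0.9650) = 0.8847; e^(−k_a t) = e^(−2.17×0.9650) = 0.1232.
D = 3.108 × (0.8847 − 0.1232) + 2.38 × 0.1232 = 2.367 + 0.2932 = 2.660 mg/L.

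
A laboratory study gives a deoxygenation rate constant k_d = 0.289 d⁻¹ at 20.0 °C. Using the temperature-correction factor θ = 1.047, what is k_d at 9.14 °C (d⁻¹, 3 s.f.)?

k_d(T₂) = k_d(T₁) · θ^(T₂−T₁) = 0.289 × 1.047^(9.14−20.0)
= 0.289 × 1.047^-10.9 = 0.289 × 0.6073 = 0.1755 d⁻¹.

k_d ≈ 0.175 d⁻¹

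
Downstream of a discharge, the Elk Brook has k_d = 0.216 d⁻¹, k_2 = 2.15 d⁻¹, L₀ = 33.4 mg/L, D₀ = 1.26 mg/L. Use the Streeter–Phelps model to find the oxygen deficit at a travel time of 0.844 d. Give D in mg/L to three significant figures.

k_d L₀/(k_2−k_d) = 0.216×33.4/(2.15−0.216) = 7.214/1.934 = 3.730 mg/L.
e^(−k_d t) = e^(−0.216×0.8440) = 0.8333; e^(−k_2 t) = e^(−2.15×0.8440) = 0.1629.
D = 3.730 × (0.8333 − 0.1629) + 1.26 × 0.1629 = 2.501 + 0.2053 = 2.706 mg/L.

D ≈ 2.71 mg/L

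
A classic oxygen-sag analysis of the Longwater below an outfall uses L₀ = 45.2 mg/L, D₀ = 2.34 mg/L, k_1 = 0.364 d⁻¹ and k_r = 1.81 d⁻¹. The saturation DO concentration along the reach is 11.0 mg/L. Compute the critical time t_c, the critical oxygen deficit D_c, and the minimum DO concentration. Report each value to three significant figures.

At the critical point dD/dt = 0, so k_1 L₀ e^(−k_1 t) = k_r D. Substituting D(t) from the Streeter–Phelps equation and solving for t gives
t_c = ln[(k_r/k_1)(1 − D₀(k_r−k_1)/(k_1 L₀))] / (k_r−k_1).
Here k_r−k_1 = 1.446 d⁻¹ and 1 − D₀(k_r−k_1)/(k_1 L₀) = 1 − 2.34×1.446/(0.364×45.2) = 0.7943, so
t_c = ln(4.973 × 0.7943) / 1.446 = 1.374 / 1.446 = 0.9500 d.
D_c = (k_1/k_r) L₀ e^(−k_1 t_c) = (0.364/1.81) × 45.2 × e^(−0.364×0.9500) = 0.2011 × 45.2 × 0.7077 = 6.433 mg/L.
Minimum DO = C_s − D_c = 11.0 − 6.433 = 4.567 mg/L.

t_c ≈ 0.950 d; D_c ≈ 6.43 mg/L; min DO ≈ 4.57 mg/L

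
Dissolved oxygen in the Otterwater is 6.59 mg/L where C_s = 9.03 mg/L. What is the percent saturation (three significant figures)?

73.0 % saturation

% saturation = C/C_s × 100 = 6.59/9.03 × 100 = 73.0 %.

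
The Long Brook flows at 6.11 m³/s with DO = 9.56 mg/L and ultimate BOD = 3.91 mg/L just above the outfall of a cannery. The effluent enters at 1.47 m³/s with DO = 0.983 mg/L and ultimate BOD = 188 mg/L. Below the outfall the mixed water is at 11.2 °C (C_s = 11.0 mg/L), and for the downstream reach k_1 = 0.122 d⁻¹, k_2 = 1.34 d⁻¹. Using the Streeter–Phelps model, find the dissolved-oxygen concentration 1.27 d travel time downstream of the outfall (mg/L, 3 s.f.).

Mixed DO = (6.11×9.56 + 1.47×0.983)/(6.11+1.47) = 59.86/7.580 = 7.897 mg/L.
Mixed L₀ = (6.11×3.91 + 1.47×188)/(7.580) = 300.3/7.580 = 39.61 mg/L.
Initial deficit D₀ = C_s − DO₀ = 11.0 − 7.897 = 3.103 mg/L.
D(1.27) = [0.122×39.61/(1.34−0.122)](e^(−0.122×1.27) − e^(−1.34×1.27)) + 3.103 e^(−1.34×1.27)
= 3.968 × (0.8565 − 0.1824) + 3.103 × 0.1824 = 3.241 mg/L.
DO = 11.0 − 3.241 = 7.759 mg/L.

DO ≈ 7.76 mg/L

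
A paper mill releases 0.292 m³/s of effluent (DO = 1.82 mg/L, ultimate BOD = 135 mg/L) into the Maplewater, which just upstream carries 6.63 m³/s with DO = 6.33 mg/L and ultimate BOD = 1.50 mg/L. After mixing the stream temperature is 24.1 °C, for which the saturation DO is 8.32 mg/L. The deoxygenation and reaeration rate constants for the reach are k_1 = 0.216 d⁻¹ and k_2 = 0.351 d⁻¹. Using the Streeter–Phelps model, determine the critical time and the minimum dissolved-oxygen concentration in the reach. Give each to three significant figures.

t_c ≈ 2.03 d; minimum DO ≈ 5.49 mg/L

Mixed DO = (6.63×6.33 + 0.292×1.82)/(6.63+0.292) = 42.50/6.922 = 6.140 mg/L.
Mixed L₀ = (6.63×1.50 + 0.292×135)/(6.922) = 49.36/6.922 = 7.132 mg/L.
Initial deficit D₀ = C_s − DO₀ = 8.32 − 6.140 = 2.180 mg/L.
t_c = (1/0.1350) ln[(0.351/0.216)(1 − 2.180×0.1350/(0.216×7.132))] = 7.407 × ln(1.315) = 2.026 d.
D_c = (0.216/0.351) × 7.132 × e^(−0.216×2.026) = 0.6154 × 7.132 × 0.6456 = 2.833 mg/L.
Minimum DO = 8.32 − 2.833 = 5.487 mg/L.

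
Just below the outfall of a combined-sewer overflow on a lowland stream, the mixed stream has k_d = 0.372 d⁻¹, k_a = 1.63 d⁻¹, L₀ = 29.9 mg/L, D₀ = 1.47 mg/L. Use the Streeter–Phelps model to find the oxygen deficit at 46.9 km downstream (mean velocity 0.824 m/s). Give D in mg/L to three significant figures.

Travel time t = x/v = 46.9 km / (0.824 m/s) = 46900 m / 0.824 m/s = 56920 s = 0.6588 d.
k_d L₀/(k_a−k_d) = 0.372×29.9/(1.63−0.372) = 11.12/1.258 = 8.842 mg/L.
e^(−k_d t) = e^(−0.372×0.6588) = 0.7827; e^(−k_a t) = e^(−1.63×0.6588) = 0.3417.
D = 8.842 × (0.7827 − 0.3417) + 1.47 × 0.3417 = 3.899 + 0.5023 = 4.401 mg/L.

D ≈ 4.40 mg/L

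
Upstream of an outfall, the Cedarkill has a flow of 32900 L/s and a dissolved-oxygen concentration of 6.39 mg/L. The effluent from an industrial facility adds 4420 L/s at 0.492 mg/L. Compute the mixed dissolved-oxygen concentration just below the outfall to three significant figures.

Flow-weighted mixing: C = (Q_r C_r + Q_w C_w)/(Q_r + Q_w)
= (32900×6.39 + 4420×0.492)/(32900 + 4420) = 212400/37320 = 5.691 mg/L.

5.69 mg/L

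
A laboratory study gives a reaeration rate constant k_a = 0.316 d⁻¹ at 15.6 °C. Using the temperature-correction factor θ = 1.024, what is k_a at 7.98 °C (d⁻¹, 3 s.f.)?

k_a ≈ 0.264 d⁻¹

k_a(T₂) = k_a(T₁) · θ^(T₂−T₁) = 0.316 × 1.024^(7.98−15.6)
= 0.316 × 1.024^-7.62 = 0.316 × 0.8347 = 0.2638 d⁻¹.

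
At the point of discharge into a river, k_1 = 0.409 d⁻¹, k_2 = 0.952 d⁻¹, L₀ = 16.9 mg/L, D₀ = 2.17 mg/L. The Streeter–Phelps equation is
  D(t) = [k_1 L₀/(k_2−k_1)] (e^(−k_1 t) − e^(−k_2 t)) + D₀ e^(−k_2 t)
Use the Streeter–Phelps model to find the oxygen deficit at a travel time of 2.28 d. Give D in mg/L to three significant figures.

k_1 L₀/(k_2−k_1) = 0.409×16.9/(0.952−0.409) = 6.912/0.5430 = 12.73 mg/L.
e^(−k_1 t) = e^(−0.409×2.280) = 0.3936; e^(−k_2 t) = e^(−0.952×2.280) = 0.1141.
D = 12.73 × (0.3936 − 0.1141) + 2.17 × 0.1141 = 3.557 + 0.2476 = 3.805 mg/L.

D ≈ 3.80 mg/L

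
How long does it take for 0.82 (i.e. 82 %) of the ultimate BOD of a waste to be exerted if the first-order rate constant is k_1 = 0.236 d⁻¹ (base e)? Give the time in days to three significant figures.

t ≈ 7.27 d

y/L₀ = 1 − e^(−k_1 t) = 0.82 ⇒ e^(−k_1 t) = 0.180
t = −ln(0.180) / 0.236 = 1.715 / 0.236 = 7.266 d.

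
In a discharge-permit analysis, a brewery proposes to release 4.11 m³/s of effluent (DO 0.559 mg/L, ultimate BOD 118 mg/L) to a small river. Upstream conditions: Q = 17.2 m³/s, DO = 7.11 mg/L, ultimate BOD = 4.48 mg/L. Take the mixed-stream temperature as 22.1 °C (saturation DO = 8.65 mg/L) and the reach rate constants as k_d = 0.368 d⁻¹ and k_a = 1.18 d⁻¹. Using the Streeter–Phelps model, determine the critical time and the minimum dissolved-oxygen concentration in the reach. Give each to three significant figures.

t_c ≈ 1.11 d; minimum DO ≈ 3.17 mg/L

Mixed DO = (17.2×7.11 + 4.11×0.559)/(17.2+4.11) = 124.6/21.31 = 5.847 mg/L.
Mixed L₀ = (17.2×4.48 + 4.11×118)/(21.31) = 562.0/21.31 = 26.37 mg/L.
Initial deficit D₀ = C_s − DO₀ = 8.65 − 5.847 = 2.803 mg/L.
t_c = (1/0.8120) ln[(1.18/0.368)(1 − 2.803×0.8120/(0.368×26.37))] = 1.232 × ln(2.454) = 1.106 d.
D_c = (0.368/1.18) × 26.37 × e^(−0.368×1.106) = 0.3119 × 26.37 × 0.6657 = 5.475 mg/L.
Minimum DO = 8.65 − 5.475 = 3.175 mg/L.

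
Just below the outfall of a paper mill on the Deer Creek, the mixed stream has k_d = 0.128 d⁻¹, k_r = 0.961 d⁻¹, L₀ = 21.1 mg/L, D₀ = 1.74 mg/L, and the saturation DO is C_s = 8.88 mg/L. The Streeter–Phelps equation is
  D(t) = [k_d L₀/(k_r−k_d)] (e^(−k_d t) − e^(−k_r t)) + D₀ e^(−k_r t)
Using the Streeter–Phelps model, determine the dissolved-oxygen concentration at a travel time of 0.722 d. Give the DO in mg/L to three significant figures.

k_d L₀/(k_r−k_d) = 0.128×21.1/(0.961−0.128) = 2.701/0.8330 = 3.242 mg/L.
e^(−k_d t) = e^(−0.128×0.7220) = 0.9117; e^(−k_r t) = e^(−0.961×0.7220) = 0.4997.
D = 3.242 × (0.9117 − 0.4997) + 1.74 × 0.4997 = 1.336 + 0.8694 = 2.205 mg/L.
DO = C_s − D = 8.88 − 2.205 = 6.675 mg/L.

DO ≈ 6.67 mg/L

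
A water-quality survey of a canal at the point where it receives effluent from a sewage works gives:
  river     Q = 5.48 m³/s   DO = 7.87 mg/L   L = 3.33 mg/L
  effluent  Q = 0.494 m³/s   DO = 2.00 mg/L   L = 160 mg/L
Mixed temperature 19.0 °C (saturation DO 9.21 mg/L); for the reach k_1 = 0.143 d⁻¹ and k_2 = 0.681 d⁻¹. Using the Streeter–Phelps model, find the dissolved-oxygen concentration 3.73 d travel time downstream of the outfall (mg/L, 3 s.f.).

Mixed DO = (5.48×7.87 + 0.494×2.00)/(5.48+0.494) = 44.12/5.974 = 7.385 mg/L.
Mixed L₀ = (5.48×3.33 + 0.494×160)/(5.974) = 97.29/5.974 = 16.29 mg/L.
Initial deficit D₀ = C_s − DO₀ = 9.21 − 7.385 = 1.825 mg/L.
D(3.73) = [0.143×16.29/(0.681−0.143)](e^(−0.143×3.73) − e^(−0.681×3.73)) + 1.825 e^(−0.681×3.73)
= 4.329 × (0.5866 − 0.07886) + 1.825 × 0.07886 = 2.342 mg/L.
DO = 9.21 − 2.342 = 6.868 mg/L.

DO ≈ 6.87 mg/L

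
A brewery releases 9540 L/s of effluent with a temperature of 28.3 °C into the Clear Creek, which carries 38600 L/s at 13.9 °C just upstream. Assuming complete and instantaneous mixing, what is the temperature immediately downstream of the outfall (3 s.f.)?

16.8 °C

Flow-weighted mixing: C = (Q_r C_r + Q_w C_w)/(Q_r + Q_w)
= (38600×13.9 + 9540×28.3)/(38600 + 9540) = 806500/48140 = 16.75 °C.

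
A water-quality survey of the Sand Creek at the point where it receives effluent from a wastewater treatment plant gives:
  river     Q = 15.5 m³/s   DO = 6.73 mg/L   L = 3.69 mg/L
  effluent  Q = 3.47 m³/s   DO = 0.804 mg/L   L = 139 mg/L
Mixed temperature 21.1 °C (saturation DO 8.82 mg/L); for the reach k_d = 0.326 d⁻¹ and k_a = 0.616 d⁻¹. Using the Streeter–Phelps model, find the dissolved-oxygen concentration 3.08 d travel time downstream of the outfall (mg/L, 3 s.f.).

DO ≈ 1.43 mg/L

Mixed DO = (15.5×6.73 + 3.47×0.804)/(15.5+3.47) = 107.1/18.97 = 5.646 mg/L.
Mixed L₀ = (15.5×3.69 + 3.47×139)/(18.97) = 539.5/18.97 = 28.44 mg/L.
Initial deficit D₀ = C_s − DO₀ = 8.82 − 5.646 = 3.174 mg/L.
D(3.08) = [0.326×28.44/(0.616−0.326)](e^(−0.326×3.08) − e^(−0.616×3.08)) + 3.174 e^(−0.616×3.08)
= 31.97 × (0.3664 − 0.1500) + 3.174 × 0.1500 = 7.395 mg/L.
DO = 8.82 − 7.395 = 1.425 mg/L.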